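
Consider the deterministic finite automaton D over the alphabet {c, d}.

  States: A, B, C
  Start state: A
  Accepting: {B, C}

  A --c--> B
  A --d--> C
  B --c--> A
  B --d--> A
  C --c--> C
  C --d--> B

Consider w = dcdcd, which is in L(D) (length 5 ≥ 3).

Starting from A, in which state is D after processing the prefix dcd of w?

Run of D on the first 3 characters of w = d c d:
  step 0: A  (start)
  step 1: C  (read d: A→C)
  step 2: C  (read c: C→C)
  step 3: B  (read d: C→B)

After reading 3 characters, D is in state B.

B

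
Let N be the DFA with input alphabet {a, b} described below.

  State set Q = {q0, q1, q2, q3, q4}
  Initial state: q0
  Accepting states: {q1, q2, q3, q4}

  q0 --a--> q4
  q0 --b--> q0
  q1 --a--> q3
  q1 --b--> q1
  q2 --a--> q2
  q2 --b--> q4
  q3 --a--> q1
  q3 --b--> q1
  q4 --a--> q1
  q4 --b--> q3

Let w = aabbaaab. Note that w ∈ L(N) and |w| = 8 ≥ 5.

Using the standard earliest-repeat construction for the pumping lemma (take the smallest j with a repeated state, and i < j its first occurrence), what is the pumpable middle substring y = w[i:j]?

Run of N on w = a a b b a a a b:
  step 0: q0  (start)
  step 1: q4  (read a: q0→q4)
  step 2: q1  (read a: q4→q1)
  step 3: q1  (read b: q1→q1)   ← first repeat (q1 seen earlier)
  step 4: q1  (read b: q1→q1)
  step 5: q3  (read a: q1→q3)
  step 6: q1  (read a: q3→q1)
  step 7: q3  (read a: q1→q3)
  step 8: q1  (read b: q3→q1)

So i = 2, j = 3, giving x = w[0:2] = aa, y = w[2:3] = b, z = w[3:8] = baaab.
Check: |xy| = 3 ≤ 5 and |y| = 1 ≥ 1. Reading y takes N from q1 back to q1, so every xyⁱz is accepted.

b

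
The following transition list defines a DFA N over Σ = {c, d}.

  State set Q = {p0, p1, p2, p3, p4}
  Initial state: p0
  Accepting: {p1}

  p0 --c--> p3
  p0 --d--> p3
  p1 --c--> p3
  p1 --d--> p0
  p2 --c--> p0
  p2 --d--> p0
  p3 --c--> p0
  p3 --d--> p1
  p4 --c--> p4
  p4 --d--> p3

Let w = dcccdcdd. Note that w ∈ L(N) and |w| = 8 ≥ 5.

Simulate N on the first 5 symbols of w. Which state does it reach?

State sequence: p0 -d-> p3 -c-> p0 -c-> p3 -c-> p0 -d-> p3

After reading 5 characters, N is in state p3.
(This kind of state-tracing is the core of the pumping-lemma construction: with 5 states, pigeonhole forces a repeat within the first 5 steps.)

p3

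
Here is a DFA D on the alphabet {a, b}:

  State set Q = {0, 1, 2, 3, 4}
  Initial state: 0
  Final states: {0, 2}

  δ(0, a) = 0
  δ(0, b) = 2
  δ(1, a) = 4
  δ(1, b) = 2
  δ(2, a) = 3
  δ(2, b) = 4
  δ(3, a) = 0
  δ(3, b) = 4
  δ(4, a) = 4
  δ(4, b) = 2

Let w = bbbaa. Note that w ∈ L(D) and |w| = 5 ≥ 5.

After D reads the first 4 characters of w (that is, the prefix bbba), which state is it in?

State sequence: 0 -b-> 2 -b-> 4 -b-> 2 -a-> 3

After reading 4 characters, D is in state 3.
(This kind of state-tracing is the core of the pumping-lemma construction: with 5 states, pigeonhole forces a repeat within the first 5 steps.)

3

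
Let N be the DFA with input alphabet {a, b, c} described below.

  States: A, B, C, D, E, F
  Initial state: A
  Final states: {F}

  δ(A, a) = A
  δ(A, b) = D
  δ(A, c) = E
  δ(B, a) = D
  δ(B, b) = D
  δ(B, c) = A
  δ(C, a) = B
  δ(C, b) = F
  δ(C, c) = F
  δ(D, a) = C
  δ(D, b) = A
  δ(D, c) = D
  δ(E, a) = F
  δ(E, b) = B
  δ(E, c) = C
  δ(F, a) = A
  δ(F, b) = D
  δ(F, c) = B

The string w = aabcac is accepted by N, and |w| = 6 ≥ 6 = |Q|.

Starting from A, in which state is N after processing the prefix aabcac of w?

F

State sequence: A -a-> A -a-> A -b-> D -c-> D -a-> C -c-> F

After reading 6 characters, N is in state F.
(This kind of state-tracing is the core of the pumping-lemma construction: with 6 states, pigeonhole forces a repeat within the first 6 steps.)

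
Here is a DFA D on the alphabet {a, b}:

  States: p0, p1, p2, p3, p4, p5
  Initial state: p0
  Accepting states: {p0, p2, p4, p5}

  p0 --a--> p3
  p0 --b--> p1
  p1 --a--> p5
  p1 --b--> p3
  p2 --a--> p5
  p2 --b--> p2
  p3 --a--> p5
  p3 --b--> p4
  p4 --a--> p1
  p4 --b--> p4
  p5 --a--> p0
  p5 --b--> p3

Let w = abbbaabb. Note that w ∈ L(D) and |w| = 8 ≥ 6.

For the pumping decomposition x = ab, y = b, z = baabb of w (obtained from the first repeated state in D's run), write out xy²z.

abbbbaabb

xy^2z = ab·b·b·baabb = abbbbaabb.
Reading y = b takes D from p4 back to p4, so after x·y·y the machine is still in p4, and z then leads to the accepting state p4. Hence abbbbaabb ∈ L(D).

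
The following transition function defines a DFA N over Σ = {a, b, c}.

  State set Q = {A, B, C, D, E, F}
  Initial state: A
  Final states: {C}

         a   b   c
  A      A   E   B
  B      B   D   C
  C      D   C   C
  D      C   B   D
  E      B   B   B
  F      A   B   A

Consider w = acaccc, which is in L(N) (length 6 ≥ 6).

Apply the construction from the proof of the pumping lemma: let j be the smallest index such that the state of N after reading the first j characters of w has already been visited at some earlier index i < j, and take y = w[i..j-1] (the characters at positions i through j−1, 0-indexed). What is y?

a

State sequence: A -a-> A -c-> B -a-> B -c-> C -c-> C -c-> C
First repeat at step 1: A was already visited.

So i = 0, j = 1, giving x = w[0:0] = ε, y = w[0:1] = a, z = w[1:6] = caccc.
Check: |xy| = 1 ≤ 6 and |y| = 1 ≥ 1. Reading y takes N from A back to A, so every xyⁱz is accepted.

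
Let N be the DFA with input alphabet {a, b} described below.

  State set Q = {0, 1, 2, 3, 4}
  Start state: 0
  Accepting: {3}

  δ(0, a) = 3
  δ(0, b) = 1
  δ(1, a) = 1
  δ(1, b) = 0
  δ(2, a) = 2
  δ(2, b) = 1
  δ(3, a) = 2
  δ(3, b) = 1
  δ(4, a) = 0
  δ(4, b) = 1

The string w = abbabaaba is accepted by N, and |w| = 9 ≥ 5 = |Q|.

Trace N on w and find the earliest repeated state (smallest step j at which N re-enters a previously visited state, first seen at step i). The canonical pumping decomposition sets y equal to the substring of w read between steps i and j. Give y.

State sequence: 0 -a-> 3 -b-> 1 -b-> 0 -a-> 3 -b-> 1 -a-> 1 -a-> 1 -b-> 0 -a-> 3
First repeat at step 3: 0 was already visited.

So i = 0, j = 3, giving x = w[0:0] = ε, y = w[0:3] = abb, z = w[3:9] = abaaba.
Check: |xy| = 3 ≤ 5 and |y| = 3 ≥ 1. Reading y takes N from 0 back to 0, so every xyⁱz is accepted.

abb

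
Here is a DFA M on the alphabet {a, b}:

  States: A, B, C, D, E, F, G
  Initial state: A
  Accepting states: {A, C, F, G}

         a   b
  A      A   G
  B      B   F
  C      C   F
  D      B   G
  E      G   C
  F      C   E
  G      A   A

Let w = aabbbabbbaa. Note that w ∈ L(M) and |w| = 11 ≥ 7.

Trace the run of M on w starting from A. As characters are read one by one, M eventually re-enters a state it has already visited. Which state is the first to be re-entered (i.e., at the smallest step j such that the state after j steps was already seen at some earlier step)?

State sequence: A -a-> A -a-> A -b-> G -b-> A -b-> G -a-> A -b-> G -b-> A -b-> G -a-> A -a-> A
First repeat at step 1: A was already visited.

The earliest repeat is at step j = 1: M is in A, which it already visited at step i = 0.
Since M has 7 states, any run of length ≥ 7 visits 7+1 states, so by pigeonhole some state repeats within the first 7 steps — that repeat gives the pumpable loop.

A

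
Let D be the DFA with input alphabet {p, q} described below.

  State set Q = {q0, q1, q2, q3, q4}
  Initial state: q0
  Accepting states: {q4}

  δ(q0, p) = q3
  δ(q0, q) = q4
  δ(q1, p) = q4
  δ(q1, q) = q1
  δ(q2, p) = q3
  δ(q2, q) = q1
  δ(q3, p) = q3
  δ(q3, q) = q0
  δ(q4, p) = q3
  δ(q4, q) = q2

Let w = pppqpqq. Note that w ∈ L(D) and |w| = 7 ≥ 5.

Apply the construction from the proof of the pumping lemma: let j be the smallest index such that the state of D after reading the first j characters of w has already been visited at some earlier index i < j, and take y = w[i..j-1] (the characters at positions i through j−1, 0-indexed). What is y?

State sequence: q0 -p-> q3 -p-> q3 -p-> q3 -q-> q0 -p-> q3 -q-> q0 -q-> q4
First repeat at step 2: q3 was already visited.

So i = 1, j = 2, giving x = w[0:1] = p, y = w[1:2] = p, z = w[2:7] = pqpqq.
Check: |xy| = 2 ≤ 5 and |y| = 1 ≥ 1. Reading y takes D from q3 back to q3, so every xyⁱz is accepted.
With |Q| = 5, pigeonhole forces a state repeat no later than step 5; the substring read between the first and second visits to that state can be pumped.

p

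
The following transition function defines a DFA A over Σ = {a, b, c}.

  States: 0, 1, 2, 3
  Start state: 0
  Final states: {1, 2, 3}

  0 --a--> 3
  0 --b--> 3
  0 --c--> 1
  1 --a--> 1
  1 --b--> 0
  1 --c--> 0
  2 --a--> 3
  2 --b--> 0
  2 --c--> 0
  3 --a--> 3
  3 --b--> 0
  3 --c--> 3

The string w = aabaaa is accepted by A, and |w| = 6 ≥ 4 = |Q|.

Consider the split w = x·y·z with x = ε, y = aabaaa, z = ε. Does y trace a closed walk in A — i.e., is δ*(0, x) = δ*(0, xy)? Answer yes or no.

no

Run of A on the first 6 characters of w = a a b a a a:
  step 0: 0  (start)
  step 1: 3  (read a: 0→3)
  step 2: 3  (read a: 3→3)
  step 3: 0  (read b: 3→0)
  step 4: 3  (read a: 0→3)
  step 5: 3  (read a: 3→3)
  step 6: 3  (read a: 3→3)

After x (step 0): 0. After xy (step 6): 3.
They differ (0 ≠ 3), so y is not a cycle from the state after x; this split is not the one the pumping-lemma construction produces, and pumping y need not keep the string in L(A).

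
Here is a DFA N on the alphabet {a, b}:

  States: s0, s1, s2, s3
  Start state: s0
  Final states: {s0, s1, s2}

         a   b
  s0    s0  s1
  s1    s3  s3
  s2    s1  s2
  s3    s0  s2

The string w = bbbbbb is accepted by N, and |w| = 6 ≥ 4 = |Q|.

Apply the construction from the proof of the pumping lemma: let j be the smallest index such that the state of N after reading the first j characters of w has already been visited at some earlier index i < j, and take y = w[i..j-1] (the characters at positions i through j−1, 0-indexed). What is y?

b

State sequence: s0 -b-> s1 -b-> s3 -b-> s2 -b-> s2 -b-> s2 -b-> s2
First repeat at step 4: s2 was already visited.

So i = 3, j = 4, giving x = w[0:3] = bbb, y = w[3:4] = b, z = w[4:6] = bb.
Check: |xy| = 4 ≤ 4 and |y| = 1 ≥ 1. Reading y takes N from s2 back to s2, so every xyⁱz is accepted.
Since N has 4 states, any run of length ≥ 4 visits 4+1 states, so by pigeonhole some state repeats within the first 4 steps — that repeat gives the pumpable loop.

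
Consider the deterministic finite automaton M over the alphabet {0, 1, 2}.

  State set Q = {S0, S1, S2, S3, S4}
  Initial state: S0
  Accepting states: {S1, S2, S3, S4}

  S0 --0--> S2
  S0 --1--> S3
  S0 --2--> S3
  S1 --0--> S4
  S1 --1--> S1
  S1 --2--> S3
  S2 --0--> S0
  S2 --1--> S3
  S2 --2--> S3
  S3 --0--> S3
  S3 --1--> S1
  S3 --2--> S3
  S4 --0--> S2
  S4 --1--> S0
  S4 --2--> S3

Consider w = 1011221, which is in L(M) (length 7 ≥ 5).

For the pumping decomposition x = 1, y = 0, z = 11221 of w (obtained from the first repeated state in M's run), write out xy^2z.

10011221

xy^2z = 1·0·0·11221 = 10011221.
Reading y = 0 takes M from S3 back to S3, so after x·y·y the machine is still in S3, and z then leads to the accepting state S1. Hence 10011221 ∈ L(M).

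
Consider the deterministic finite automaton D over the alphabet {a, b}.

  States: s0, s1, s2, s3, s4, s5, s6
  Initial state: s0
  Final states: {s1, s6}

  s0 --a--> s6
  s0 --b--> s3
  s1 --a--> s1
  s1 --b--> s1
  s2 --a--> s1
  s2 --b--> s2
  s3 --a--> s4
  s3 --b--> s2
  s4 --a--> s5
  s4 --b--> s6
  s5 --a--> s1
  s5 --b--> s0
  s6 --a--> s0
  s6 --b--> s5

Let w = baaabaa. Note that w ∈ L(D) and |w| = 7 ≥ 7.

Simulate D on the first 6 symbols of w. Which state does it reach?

s1

Run of D on the first 6 characters of w = b a a a b a:
  step 0: s0  (start)
  step 1: s3  (read b: s0→s3)
  step 2: s4  (read a: s3→s4)
  step 3: s5  (read a: s4→s5)
  step 4: s1  (read a: s5→s1)
  step 5: s1  (read b: s1→s1)
  step 6: s1  (read a: s1→s1)

After reading 6 characters, D is in state s1.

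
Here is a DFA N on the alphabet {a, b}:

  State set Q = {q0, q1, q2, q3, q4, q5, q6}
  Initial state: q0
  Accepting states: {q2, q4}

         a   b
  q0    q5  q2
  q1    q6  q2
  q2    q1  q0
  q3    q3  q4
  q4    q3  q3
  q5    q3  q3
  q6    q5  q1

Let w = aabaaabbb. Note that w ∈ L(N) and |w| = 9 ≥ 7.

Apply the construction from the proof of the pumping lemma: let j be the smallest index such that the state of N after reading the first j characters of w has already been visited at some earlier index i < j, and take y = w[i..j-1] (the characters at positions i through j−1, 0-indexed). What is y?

ba

Run of N on w = a a b a a a b b b:
  step 0: q0  (start)
  step 1: q5  (read a: q0→q5)
  step 2: q3  (read a: q5→q3)
  step 3: q4  (read b: q3→q4)
  step 4: q3  (read a: q4→q3)   ← first repeat (q3 seen earlier)
  step 5: q3  (read a: q3→q3)
  step 6: q3  (read a: q3→q3)
  step 7: q4  (read b: q3→q4)
  step 8: q3  (read b: q4→q3)
  step 9: q4  (read b: q3→q4)

So i = 2, j = 4, giving x = w[0:2] = aa, y = w[2:4] = ba, z = w[4:9] = aabbb.
Check: |xy| = 4 ≤ 7 and |y| = 2 ≥ 1. Reading y takes N from q3 back to q3, so every xyⁱz is accepted.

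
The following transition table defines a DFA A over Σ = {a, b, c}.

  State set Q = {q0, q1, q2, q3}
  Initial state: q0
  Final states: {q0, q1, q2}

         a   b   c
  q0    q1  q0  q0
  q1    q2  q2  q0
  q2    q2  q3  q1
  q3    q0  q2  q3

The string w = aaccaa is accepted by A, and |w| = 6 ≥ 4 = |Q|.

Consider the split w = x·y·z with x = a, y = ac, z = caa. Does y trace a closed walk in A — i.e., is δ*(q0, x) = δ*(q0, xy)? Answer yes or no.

yes

State sequence: q0 -a-> q1 -a-> q2 -c-> q1

After x (step 1): q1. After xy (step 3): q1.
They match, so y = ac drives A around a cycle from q1 back to itself; pumping y any number of times keeps A in q1 before reading z, and xyⁱz ∈ L(A) for every i ≥ 0.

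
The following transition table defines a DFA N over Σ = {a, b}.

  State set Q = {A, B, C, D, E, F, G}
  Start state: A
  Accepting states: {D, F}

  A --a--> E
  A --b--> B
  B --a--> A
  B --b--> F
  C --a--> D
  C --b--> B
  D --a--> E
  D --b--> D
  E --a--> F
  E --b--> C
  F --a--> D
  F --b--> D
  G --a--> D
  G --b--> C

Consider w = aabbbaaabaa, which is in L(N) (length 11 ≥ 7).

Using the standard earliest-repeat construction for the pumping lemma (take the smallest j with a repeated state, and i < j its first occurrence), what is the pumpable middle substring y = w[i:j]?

b

Run of N on w = a a b b b a a a b a a:
  step 0: A  (start)
  step 1: E  (read a: A→E)
  step 2: F  (read a: E→F)
  step 3: D  (read b: F→D)
  step 4: D  (read b: D→D)   ← first repeat (D seen earlier)
  step 5: D  (read b: D→D)
  step 6: E  (read a: D→E)
  step 7: F  (read a: E→F)
  step 8: D  (read a: F→D)
  step 9: D  (read b: D→D)
  step 10: E  (read a: D→E)
  step 11: F  (read a: E→F)

So i = 3, j = 4, giving x = w[0:3] = aab, y = w[3:4] = b, z = w[4:11] = baaabaa.
Check: |xy| = 4 ≤ 7 and |y| = 1 ≥ 1. Reading y takes N from D back to D, so every xyⁱz is accepted.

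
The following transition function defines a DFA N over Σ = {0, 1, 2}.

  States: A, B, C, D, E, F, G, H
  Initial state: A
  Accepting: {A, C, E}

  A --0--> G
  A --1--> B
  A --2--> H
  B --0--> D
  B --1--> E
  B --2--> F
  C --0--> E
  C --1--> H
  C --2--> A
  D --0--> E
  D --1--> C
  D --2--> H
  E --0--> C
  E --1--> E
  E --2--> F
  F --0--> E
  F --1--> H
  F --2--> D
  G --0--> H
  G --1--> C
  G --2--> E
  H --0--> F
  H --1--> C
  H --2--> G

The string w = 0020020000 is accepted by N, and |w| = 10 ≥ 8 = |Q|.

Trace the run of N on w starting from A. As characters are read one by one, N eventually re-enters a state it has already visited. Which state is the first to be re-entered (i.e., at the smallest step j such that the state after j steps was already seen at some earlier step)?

State sequence: A -0-> G -0-> H -2-> G -0-> H -0-> F -2-> D -0-> E -0-> C -0-> E -0-> C
First repeat at step 3: G was already visited.

The earliest repeat is at step j = 3: N is in G, which it already visited at step i = 1.
Pumping length from the standard proof: p = 8 (the number of states). The repeated state found above gives |xy| = j ≤ 8 and |y| = j − i ≥ 1.

G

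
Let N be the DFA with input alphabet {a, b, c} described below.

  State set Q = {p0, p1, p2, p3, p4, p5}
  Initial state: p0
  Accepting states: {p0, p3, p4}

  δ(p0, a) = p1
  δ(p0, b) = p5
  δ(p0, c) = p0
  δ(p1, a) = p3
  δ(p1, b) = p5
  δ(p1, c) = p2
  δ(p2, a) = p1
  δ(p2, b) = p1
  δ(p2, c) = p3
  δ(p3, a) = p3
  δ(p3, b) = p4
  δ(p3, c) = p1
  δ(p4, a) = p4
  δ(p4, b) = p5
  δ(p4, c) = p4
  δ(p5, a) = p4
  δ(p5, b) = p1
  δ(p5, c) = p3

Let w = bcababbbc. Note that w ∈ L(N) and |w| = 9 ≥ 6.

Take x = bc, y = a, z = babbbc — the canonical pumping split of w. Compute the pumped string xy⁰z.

xy⁰z = xz = bc·babbbc = bcbabbbc.
Reading y = a takes N from p3 back to p3, so after x the machine is still in p3, and z then leads to the accepting state p3. Hence bcbabbbc ∈ L(N).

bcbabbbc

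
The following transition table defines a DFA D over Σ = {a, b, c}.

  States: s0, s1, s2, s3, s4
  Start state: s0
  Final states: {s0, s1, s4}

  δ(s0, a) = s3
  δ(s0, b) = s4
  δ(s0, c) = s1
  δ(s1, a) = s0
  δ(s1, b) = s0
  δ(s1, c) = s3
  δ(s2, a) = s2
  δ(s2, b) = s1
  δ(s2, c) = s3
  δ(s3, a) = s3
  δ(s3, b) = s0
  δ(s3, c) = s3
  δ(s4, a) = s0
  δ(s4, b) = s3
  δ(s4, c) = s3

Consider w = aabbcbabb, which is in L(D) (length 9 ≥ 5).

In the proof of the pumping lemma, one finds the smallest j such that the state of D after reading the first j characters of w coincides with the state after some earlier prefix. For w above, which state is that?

s3

Run of D on w = a a b b c b a b b:
  step 0: s0  (start)
  step 1: s3  (read a: s0→s3)
  step 2: s3  (read a: s3→s3)   ← first repeat (s3 seen earlier)
  step 3: s0  (read b: s3→s0)
  step 4: s4  (read b: s0→s4)
  step 5: s3  (read c: s4→s3)
  step 6: s0  (read b: s3→s0)
  step 7: s3  (read a: s0→s3)
  step 8: s0  (read b: s3→s0)
  step 9: s4  (read b: s0→s4)

The earliest repeat is at step j = 2: D is in s3, which it already visited at step i = 1.
Since D has 5 states, any run of length ≥ 5 visits 5+1 states, so by pigeonhole some state repeats within the first 5 steps — that repeat gives the pumpable loop.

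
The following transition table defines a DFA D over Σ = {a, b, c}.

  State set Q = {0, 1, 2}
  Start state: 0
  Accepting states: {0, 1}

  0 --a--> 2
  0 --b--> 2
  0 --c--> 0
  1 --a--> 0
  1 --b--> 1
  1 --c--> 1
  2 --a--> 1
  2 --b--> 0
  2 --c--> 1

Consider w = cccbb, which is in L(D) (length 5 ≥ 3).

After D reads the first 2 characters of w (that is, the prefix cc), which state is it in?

0

State sequence: 0 -c-> 0 -c-> 0

After reading 2 characters, D is in state 0.
(This kind of state-tracing is the core of the pumping-lemma construction: with 3 states, pigeonhole forces a repeat within the first 3 steps.)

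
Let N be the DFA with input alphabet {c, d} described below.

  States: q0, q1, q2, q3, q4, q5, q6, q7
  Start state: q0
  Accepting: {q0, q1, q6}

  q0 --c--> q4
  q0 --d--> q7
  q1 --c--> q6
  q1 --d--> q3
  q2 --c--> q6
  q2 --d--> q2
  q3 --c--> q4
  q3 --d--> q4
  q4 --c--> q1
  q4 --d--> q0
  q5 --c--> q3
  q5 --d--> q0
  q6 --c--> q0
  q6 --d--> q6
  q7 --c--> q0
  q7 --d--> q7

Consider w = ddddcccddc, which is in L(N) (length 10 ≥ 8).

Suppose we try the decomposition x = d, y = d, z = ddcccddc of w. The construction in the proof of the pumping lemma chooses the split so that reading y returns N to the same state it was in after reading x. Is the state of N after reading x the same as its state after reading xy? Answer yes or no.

State sequence: q0 -d-> q7 -d-> q7

After x (step 1): q7. After xy (step 2): q7.
They match, so y = d drives N around a cycle from q7 back to itself; pumping y any number of times keeps N in q7 before reading z, and xyⁱz ∈ L(N) for every i ≥ 0.

yes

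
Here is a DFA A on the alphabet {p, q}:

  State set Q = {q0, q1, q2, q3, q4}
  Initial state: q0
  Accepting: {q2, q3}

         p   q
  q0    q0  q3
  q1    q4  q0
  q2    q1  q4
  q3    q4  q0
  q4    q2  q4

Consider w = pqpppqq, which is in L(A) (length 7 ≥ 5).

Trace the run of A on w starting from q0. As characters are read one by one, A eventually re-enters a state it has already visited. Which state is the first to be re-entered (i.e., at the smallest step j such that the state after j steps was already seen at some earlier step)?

State sequence: q0 -p-> q0 -q-> q3 -p-> q4 -p-> q2 -p-> q1 -q-> q0 -q-> q3
First repeat at step 1: q0 was already visited.

The earliest repeat is at step j = 1: A is in q0, which it already visited at step i = 0.
Since A has 5 states, any run of length ≥ 5 visits 5+1 states, so by pigeonhole some state repeats within the first 5 steps — that repeat gives the pumpable loop.

q0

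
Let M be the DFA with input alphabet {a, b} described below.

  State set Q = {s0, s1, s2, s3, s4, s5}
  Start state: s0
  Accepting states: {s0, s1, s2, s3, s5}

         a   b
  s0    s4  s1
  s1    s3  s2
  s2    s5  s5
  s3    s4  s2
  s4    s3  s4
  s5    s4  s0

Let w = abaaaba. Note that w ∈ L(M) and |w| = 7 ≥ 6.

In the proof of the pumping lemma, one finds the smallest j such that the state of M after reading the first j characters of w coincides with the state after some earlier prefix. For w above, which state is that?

s4

Run of M on w = a b a a a b a:
  step 0: s0  (start)
  step 1: s4  (read a: s0→s4)
  step 2: s4  (read b: s4→s4)   ← first repeat (s4 seen earlier)
  step 3: s3  (read a: s4→s3)
  step 4: s4  (read a: s3→s4)
  step 5: s3  (read a: s4→s3)
  step 6: s2  (read b: s3→s2)
  step 7: s5  (read a: s2→s5)

The earliest repeat is at step j = 2: M is in s4, which it already visited at step i = 1.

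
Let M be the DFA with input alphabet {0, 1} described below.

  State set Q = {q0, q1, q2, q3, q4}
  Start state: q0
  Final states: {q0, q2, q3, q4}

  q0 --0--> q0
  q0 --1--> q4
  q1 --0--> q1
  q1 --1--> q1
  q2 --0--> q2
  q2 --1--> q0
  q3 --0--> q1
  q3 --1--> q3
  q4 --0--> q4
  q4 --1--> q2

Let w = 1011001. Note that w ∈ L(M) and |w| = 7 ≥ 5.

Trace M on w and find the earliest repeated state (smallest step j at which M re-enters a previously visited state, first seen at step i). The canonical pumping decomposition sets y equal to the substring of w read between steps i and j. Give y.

0

Run of M on w = 1 0 1 1 0 0 1:
  step 0: q0  (start)
  step 1: q4  (read 1: q0→q4)
  step 2: q4  (read 0: q4→q4)   ← first repeat (q4 seen earlier)
  step 3: q2  (read 1: q4→q2)
  step 4: q0  (read 1: q2→q0)
  step 5: q0  (read 0: q0→q0)
  step 6: q0  (read 0: q0→q0)
  step 7: q4  (read 1: q0→q4)

So i = 1, j = 2, giving x = w[0:1] = 1, y = w[1:2] = 0, z = w[2:7] = 11001.
Check: |xy| = 2 ≤ 5 and |y| = 1 ≥ 1. Reading y takes M from q4 back to q4, so every xyⁱz is accepted.
The DFA has 5 states, so the proof of the pumping lemma guarantees a repeated state among the first 5+1 visited; the segment between the two visits is the pumpable y.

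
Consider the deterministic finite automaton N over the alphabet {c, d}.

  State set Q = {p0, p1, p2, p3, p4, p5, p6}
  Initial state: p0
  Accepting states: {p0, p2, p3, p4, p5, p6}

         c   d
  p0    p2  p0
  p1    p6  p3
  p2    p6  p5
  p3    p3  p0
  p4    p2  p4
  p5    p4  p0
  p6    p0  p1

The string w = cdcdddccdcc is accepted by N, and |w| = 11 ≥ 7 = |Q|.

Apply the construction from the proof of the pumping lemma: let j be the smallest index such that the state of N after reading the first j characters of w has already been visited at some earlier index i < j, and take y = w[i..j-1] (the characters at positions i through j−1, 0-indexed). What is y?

d

Run of N on w = c d c d d d c c d c c:
  step 0: p0  (start)
  step 1: p2  (read c: p0→p2)
  step 2: p5  (read d: p2→p5)
  step 3: p4  (read c: p5→p4)
  step 4: p4  (read d: p4→p4)   ← first repeat (p4 seen earlier)
  step 5: p4  (read d: p4→p4)
  step 6: p4  (read d: p4→p4)
  step 7: p2  (read c: p4→p2)
  step 8: p6  (read c: p2→p6)
  step 9: p1  (read d: p6→p1)
  step 10: p6  (read c: p1→p6)
  step 11: p0  (read c: p6→p0)

So i = 3, j = 4, giving x = w[0:3] = cdc, y = w[3:4] = d, z = w[4:11] = ddccdcc.
Check: |xy| = 4 ≤ 7 and |y| = 1 ≥ 1. Reading y takes N from p4 back to p4, so every xyⁱz is accepted.
The DFA has 7 states, so the proof of the pumping lemma guarantees a repeated state among the first 7+1 visited; the segment between the two visits is the pumpable y.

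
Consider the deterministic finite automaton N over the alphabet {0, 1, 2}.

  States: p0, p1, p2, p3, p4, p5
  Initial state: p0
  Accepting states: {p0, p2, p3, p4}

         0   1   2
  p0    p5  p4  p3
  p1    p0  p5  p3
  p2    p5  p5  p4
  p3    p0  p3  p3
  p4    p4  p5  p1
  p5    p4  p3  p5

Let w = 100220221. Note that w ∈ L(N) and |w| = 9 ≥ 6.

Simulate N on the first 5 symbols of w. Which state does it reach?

Run of N on the first 5 characters of w = 1 0 0 2 2:
  step 0: p0  (start)
  step 1: p4  (read 1: p0→p4)
  step 2: p4  (read 0: p4→p4)
  step 3: p4  (read 0: p4→p4)
  step 4: p1  (read 2: p4→p1)
  step 5: p3  (read 2: p1→p3)

After reading 5 characters, N is in state p3.

p3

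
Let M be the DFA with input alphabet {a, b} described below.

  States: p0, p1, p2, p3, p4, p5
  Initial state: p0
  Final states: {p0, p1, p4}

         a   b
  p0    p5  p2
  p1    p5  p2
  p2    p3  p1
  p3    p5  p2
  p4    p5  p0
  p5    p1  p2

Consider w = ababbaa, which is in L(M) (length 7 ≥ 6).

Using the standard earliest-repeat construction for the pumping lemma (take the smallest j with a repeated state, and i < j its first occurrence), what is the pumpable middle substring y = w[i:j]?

Run of M on w = a b a b b a a:
  step 0: p0  (start)
  step 1: p5  (read a: p0→p5)
  step 2: p2  (read b: p5→p2)
  step 3: p3  (read a: p2→p3)
  step 4: p2  (read b: p3→p2)   ← first repeat (p2 seen earlier)
  step 5: p1  (read b: p2→p1)
  step 6: p5  (read a: p1→p5)
  step 7: p1  (read a: p5→p1)

So i = 2, j = 4, giving x = w[0:2] = ab, y = w[2:4] = ab, z = w[4:7] = baa.
Check: |xy| = 4 ≤ 6 and |y| = 2 ≥ 1. Reading y takes M from p2 back to p2, so every xyⁱz is accepted.
With |Q| = 6, pigeonhole forces a state repeat no later than step 6; the substring read between the first and second visits to that state can be pumped.

ab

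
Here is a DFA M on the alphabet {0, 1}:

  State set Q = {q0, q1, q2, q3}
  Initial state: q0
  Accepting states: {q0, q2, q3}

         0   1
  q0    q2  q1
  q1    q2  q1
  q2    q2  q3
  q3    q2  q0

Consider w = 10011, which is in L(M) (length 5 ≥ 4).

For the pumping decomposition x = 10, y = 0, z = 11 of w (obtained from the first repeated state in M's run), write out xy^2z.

xy^2z = 10·0·0·11 = 100011.
Reading y = 0 takes M from q2 back to q2, so after x·y·y the machine is still in q2, and z then leads to the accepting state q0. Hence 100011 ∈ L(M).

100011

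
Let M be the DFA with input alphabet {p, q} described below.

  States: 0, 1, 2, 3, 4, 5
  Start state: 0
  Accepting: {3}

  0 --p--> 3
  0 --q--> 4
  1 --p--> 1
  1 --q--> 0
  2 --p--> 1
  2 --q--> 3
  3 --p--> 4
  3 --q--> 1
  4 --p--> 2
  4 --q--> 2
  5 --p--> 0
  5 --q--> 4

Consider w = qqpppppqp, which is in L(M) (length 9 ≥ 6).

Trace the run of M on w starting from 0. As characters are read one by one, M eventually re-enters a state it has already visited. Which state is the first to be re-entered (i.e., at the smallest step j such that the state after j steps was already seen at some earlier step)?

Run of M on w = q q p p p p p q p:
  step 0: 0  (start)
  step 1: 4  (read q: 0→4)
  step 2: 2  (read q: 4→2)
  step 3: 1  (read p: 2→1)
  step 4: 1  (read p: 1→1)   ← first repeat (1 seen earlier)
  step 5: 1  (read p: 1→1)
  step 6: 1  (read p: 1→1)
  step 7: 1  (read p: 1→1)
  step 8: 0  (read q: 1→0)
  step 9: 3  (read p: 0→3)

The earliest repeat is at step j = 4: M is in 1, which it already visited at step i = 3.
The DFA has 6 states, so the proof of the pumping lemma guarantees a repeated state among the first 6+1 visited; the segment between the two visits is the pumpable y.

1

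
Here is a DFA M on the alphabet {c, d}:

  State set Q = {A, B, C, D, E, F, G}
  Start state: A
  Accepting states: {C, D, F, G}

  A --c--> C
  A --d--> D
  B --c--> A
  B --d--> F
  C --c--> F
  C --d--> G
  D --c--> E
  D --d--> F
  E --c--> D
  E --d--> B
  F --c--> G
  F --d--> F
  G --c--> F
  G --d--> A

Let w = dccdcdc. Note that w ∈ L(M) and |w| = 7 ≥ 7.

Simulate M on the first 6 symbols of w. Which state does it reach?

A

State sequence: A -d-> D -c-> E -c-> D -d-> F -c-> G -d-> A

After reading 6 characters, M is in state A.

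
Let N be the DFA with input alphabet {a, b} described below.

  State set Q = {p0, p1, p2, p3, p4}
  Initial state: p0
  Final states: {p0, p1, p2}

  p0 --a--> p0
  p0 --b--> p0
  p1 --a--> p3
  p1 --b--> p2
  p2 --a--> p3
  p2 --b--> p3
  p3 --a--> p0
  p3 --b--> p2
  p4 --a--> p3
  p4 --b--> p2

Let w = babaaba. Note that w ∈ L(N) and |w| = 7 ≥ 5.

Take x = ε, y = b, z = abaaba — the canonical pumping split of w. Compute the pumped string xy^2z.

xy^2z = ε·b·b·abaaba = bbabaaba.
Reading y = b takes N from p0 back to p0, so after x·y·y the machine is still in p0, and z then leads to the accepting state p0. Hence bbabaaba ∈ L(N).

bbabaaba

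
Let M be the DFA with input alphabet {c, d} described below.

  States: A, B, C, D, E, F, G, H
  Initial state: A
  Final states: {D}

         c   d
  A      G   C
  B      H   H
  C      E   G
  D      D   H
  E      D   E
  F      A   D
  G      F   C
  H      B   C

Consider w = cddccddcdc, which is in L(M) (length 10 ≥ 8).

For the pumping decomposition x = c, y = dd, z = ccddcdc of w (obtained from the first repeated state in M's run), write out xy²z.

cddddccddcdc

xy^2z = c·dd·dd·ccddcdc = cddddccddcdc.
Reading y = dd takes M from G back to G, so after x·y·y the machine is still in G, and z then leads to the accepting state D. Hence cddddccddcdc ∈ L(M).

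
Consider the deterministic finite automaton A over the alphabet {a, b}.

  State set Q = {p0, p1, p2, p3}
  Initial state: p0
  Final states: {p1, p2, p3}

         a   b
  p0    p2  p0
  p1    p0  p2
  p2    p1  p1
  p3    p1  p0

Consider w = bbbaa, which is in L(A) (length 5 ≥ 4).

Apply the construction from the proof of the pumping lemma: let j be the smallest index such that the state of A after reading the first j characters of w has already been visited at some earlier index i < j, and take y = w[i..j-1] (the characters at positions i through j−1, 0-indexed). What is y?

b

Run of A on w = b b b a a:
  step 0: p0  (start)
  step 1: p0  (read b: p0→p0)   ← first repeat (p0 seen earlier)
  step 2: p0  (read b: p0→p0)
  step 3: p0  (read b: p0→p0)
  step 4: p2  (read a: p0→p2)
  step 5: p1  (read a: p2→p1)

So i = 0, j = 1, giving x = w[0:0] = ε, y = w[0:1] = b, z = w[1:5] = bbaa.
Check: |xy| = 1 ≤ 4 and |y| = 1 ≥ 1. Reading y takes A from p0 back to p0, so every xyⁱz is accepted.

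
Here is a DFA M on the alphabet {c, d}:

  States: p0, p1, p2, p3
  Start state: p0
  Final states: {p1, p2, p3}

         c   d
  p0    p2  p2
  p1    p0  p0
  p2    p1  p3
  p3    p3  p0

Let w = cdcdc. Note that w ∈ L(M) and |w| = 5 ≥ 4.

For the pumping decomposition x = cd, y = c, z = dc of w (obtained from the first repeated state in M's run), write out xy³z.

xy^3z = cd·c·c·c·dc = cdcccdc.
Reading y = c takes M from p3 back to p3, so after x·y·y·y the machine is still in p3, and z then leads to the accepting state p2. Hence cdcccdc ∈ L(M).

cdcccdc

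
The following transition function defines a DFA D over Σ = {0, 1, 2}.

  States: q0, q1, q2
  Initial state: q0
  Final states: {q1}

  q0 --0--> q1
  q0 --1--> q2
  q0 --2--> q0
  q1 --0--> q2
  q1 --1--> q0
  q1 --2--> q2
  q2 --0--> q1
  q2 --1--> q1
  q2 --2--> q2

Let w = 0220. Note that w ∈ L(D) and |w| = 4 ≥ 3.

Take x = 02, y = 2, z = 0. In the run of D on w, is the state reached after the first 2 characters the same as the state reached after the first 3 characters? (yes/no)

yes

State sequence: q0 -0-> q1 -2-> q2 -2-> q2

After x (step 2): q2. After xy (step 3): q2.
They match, so y = 2 drives D around a cycle from q2 back to itself; pumping y any number of times keeps D in q2 before reading z, and xyⁱz ∈ L(D) for every i ≥ 0.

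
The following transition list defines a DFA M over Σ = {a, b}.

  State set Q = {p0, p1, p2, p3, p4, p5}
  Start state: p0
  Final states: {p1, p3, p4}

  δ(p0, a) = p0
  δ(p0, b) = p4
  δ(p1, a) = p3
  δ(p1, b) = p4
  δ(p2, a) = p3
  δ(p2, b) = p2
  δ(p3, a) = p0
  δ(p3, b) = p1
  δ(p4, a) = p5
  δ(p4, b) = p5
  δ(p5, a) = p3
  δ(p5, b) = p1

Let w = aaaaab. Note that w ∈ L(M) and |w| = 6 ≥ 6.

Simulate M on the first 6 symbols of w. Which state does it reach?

p4

Run of M on the first 6 characters of w = a a a a a b:
  step 0: p0  (start)
  step 1: p0  (read a: p0→p0)
  step 2: p0  (read a: p0→p0)
  step 3: p0  (read a: p0→p0)
  step 4: p0  (read a: p0→p0)
  step 5: p0  (read a: p0→p0)
  step 6: p4  (read b: p0→p4)

After reading 6 characters, M is in state p4.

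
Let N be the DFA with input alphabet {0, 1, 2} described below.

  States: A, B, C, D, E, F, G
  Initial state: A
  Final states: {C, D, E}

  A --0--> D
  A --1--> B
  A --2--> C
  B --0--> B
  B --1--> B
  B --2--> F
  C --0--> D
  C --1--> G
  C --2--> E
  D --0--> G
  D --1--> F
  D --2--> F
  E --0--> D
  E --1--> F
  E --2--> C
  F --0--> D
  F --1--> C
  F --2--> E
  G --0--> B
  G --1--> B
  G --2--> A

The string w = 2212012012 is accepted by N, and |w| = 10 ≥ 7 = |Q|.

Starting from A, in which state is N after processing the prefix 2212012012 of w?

State sequence: A -2-> C -2-> E -1-> F -2-> E -0-> D -1-> F -2-> E -0-> D -1-> F -2-> E

After reading 10 characters, N is in state E.

E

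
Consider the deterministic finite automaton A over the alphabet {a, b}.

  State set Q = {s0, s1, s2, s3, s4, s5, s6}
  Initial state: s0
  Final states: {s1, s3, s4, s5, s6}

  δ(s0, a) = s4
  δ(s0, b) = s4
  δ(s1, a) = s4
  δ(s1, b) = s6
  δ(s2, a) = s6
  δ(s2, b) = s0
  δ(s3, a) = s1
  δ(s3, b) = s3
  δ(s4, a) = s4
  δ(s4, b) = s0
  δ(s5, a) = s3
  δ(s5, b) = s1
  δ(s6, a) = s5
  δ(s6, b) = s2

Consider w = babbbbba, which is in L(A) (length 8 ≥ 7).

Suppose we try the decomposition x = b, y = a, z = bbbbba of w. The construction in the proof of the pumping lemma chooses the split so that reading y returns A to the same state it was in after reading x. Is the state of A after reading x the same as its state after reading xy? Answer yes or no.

yes

State sequence: s0 -b-> s4 -a-> s4

After x (step 1): s4. After xy (step 2): s4.
They match, so y = a drives A around a cycle from s4 back to itself; pumping y any number of times keeps A in s4 before reading z, and xyⁱz ∈ L(A) for every i ≥ 0.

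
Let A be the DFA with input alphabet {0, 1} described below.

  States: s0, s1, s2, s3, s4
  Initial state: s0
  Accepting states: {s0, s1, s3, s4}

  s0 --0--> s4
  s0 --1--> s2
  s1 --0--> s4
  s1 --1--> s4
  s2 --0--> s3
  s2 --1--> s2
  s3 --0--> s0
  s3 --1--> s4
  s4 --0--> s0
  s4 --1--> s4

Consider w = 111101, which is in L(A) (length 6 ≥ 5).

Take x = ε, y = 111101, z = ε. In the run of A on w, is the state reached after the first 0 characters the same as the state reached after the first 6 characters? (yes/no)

Run of A on the first 6 characters of w = 1 1 1 1 0 1:
  step 0: s0  (start)
  step 1: s2  (read 1: s0→s2)
  step 2: s2  (read 1: s2→s2)
  step 3: s2  (read 1: s2→s2)
  step 4: s2  (read 1: s2→s2)
  step 5: s3  (read 0: s2→s3)
  step 6: s4  (read 1: s3→s4)

After x (step 0): s0. After xy (step 6): s4.
They differ (s0 ≠ s4), so y is not a cycle from the state after x; this split is not the one the pumping-lemma construction produces, and pumping y need not keep the string in L(A).

no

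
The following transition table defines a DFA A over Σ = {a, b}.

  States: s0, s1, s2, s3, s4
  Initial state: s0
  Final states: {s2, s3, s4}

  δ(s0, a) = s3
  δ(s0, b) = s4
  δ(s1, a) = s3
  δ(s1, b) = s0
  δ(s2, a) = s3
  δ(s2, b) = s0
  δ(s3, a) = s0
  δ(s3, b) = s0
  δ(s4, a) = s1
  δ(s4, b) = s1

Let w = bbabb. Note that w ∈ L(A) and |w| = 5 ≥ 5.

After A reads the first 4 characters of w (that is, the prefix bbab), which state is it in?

s0

Run of A on the first 4 characters of w = b b a b:
  step 0: s0  (start)
  step 1: s4  (read b: s0→s4)
  step 2: s1  (read b: s4→s1)
  step 3: s3  (read a: s1→s3)
  step 4: s0  (read b: s3→s0)

After reading 4 characters, A is in state s0.
(This kind of state-tracing is the core of the pumping-lemma construction: with 5 states, pigeonhole forces a repeat within the first 5 steps.)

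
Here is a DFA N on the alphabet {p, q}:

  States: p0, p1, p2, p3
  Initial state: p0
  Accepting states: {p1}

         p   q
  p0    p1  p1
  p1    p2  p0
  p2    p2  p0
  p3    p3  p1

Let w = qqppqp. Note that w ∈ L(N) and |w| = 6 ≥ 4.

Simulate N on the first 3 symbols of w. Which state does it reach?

p1

Run of N on the first 3 characters of w = q q p:
  step 0: p0  (start)
  step 1: p1  (read q: p0→p1)
  step 2: p0  (read q: p1→p0)
  step 3: p1  (read p: p0→p1)

After reading 3 characters, N is in state p1.
(This kind of state-tracing is the core of the pumping-lemma construction: with 4 states, pigeonhole forces a repeat within the first 4 steps.)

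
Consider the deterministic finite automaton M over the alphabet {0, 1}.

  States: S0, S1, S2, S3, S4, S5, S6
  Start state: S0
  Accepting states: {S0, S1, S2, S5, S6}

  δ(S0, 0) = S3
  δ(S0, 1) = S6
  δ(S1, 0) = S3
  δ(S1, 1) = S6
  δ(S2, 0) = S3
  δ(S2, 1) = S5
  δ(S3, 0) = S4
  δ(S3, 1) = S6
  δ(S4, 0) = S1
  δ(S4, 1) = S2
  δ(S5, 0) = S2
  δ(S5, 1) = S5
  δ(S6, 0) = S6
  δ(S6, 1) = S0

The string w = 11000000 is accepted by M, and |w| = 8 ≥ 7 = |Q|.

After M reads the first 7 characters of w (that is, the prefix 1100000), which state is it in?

State sequence: S0 -1-> S6 -1-> S0 -0-> S3 -0-> S4 -0-> S1 -0-> S3 -0-> S4

After reading 7 characters, M is in state S4.

S4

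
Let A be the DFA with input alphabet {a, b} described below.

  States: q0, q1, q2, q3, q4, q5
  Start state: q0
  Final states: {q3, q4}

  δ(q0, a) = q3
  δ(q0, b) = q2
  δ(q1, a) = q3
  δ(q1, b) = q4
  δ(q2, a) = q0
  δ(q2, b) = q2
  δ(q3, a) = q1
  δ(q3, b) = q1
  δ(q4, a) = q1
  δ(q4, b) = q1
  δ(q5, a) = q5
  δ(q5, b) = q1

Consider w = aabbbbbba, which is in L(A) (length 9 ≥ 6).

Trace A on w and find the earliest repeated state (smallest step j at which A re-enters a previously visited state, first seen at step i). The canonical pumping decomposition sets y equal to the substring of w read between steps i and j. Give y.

bb

Run of A on w = a a b b b b b b a:
  step 0: q0  (start)
  step 1: q3  (read a: q0→q3)
  step 2: q1  (read a: q3→q1)
  step 3: q4  (read b: q1→q4)
  step 4: q1  (read b: q4→q1)   ← first repeat (q1 seen earlier)
  step 5: q4  (read b: q1→q4)
  step 6: q1  (read b: q4→q1)
  step 7: q4  (read b: q1→q4)
  step 8: q1  (read b: q4→q1)
  step 9: q3  (read a: q1→q3)

So i = 2, j = 4, giving x = w[0:2] = aa, y = w[2:4] = bb, z = w[4:9] = bbbba.
Check: |xy| = 4 ≤ 6 and |y| = 2 ≥ 1. Reading y takes A from q1 back to q1, so every xyⁱz is accepted.
With |Q| = 6, pigeonhole forces a state repeat no later than step 6; the substring read between the first and second visits to that state can be pumped.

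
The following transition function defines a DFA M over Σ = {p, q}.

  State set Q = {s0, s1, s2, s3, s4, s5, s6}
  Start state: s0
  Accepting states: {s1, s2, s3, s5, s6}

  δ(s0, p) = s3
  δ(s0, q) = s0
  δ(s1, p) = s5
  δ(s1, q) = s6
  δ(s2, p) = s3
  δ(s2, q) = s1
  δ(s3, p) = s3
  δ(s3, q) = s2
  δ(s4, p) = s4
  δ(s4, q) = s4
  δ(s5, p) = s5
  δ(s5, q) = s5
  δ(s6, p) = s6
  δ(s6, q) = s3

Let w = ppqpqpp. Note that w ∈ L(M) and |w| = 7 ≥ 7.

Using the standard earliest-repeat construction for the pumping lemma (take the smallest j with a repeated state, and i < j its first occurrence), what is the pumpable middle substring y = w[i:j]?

Run of M on w = p p q p q p p:
  step 0: s0  (start)
  step 1: s3  (read p: s0→s3)
  step 2: s3  (read p: s3→s3)   ← first repeat (s3 seen earlier)
  step 3: s2  (read q: s3→s2)
  step 4: s3  (read p: s2→s3)
  step 5: s2  (read q: s3→s2)
  step 6: s3  (read p: s2→s3)
  step 7: s3  (read p: s3→s3)

So i = 1, j = 2, giving x = w[0:1] = p, y = w[1:2] = p, z = w[2:7] = qpqpp.
Check: |xy| = 2 ≤ 7 and |y| = 1 ≥ 1. Reading y takes M from s3 back to s3, so every xyⁱz is accepted.
Since M has 7 states, any run of length ≥ 7 visits 7+1 states, so by pigeonhole some state repeats within the first 7 steps — that repeat gives the pumpable loop.

p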